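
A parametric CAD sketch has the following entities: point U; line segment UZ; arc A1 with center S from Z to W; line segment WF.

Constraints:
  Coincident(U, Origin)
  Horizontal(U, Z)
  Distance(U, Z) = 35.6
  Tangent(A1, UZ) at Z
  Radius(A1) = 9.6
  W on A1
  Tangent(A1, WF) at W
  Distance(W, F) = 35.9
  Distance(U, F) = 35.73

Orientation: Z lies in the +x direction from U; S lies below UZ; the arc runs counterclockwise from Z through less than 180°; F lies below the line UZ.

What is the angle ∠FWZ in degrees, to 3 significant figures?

151°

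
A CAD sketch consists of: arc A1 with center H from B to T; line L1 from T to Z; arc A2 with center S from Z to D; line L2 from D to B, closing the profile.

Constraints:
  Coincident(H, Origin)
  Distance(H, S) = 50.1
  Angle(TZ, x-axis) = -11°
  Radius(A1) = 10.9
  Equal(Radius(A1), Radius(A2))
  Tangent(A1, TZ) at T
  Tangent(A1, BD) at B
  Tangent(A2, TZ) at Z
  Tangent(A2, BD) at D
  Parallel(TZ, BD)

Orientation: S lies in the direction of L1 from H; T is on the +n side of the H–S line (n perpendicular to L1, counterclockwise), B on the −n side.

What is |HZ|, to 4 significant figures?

51.27

Tangency of A1 to both parallel lines with radius 10.9 puts T and B at H ± 10.9·n: T = (2.080, 10.70), B = (-2.080, -10.70). Equal radii place Z and D the same way about S: Z = S + 10.9·n = (51.26, 1.140), D = S − 10.9·n = (47.10, -20.26). Then |HZ| = |Z − H| = 51.27.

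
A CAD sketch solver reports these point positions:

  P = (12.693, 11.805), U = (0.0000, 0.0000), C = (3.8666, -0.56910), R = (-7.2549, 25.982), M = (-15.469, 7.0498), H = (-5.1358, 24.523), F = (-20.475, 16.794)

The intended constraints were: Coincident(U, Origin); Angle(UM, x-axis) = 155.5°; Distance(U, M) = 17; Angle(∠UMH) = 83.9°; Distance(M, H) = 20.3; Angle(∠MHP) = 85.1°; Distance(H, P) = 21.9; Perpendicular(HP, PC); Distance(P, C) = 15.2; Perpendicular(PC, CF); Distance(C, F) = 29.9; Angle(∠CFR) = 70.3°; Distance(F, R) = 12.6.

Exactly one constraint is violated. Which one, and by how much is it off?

Distance(F, R) = 12.6 — off by 3.50.

U = (0.00, 0.00) ✓; UM at 155.5° ✓; |UM| = 17.00 ✓; ∠UMH = 83.90° ✓; |MH| = 20.30 ✓; ∠MHP = 85.10° ✓; |HP| = 21.90 ✓; ∠(HP, PC) = 90.00° ✓; |PC| = 15.20 ✓; ∠(PC, CF) = 90.00° ✓; |CF| = 29.90 ✓; ∠CFR = 70.30° ✓; |FR| = 16.10 ✗.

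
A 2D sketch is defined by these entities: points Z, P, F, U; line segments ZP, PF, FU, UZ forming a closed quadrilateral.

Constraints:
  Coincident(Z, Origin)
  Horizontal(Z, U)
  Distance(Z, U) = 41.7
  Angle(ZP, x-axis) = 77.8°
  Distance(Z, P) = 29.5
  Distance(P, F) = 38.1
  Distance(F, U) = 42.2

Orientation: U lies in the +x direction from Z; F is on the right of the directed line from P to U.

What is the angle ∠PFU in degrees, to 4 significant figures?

69.17°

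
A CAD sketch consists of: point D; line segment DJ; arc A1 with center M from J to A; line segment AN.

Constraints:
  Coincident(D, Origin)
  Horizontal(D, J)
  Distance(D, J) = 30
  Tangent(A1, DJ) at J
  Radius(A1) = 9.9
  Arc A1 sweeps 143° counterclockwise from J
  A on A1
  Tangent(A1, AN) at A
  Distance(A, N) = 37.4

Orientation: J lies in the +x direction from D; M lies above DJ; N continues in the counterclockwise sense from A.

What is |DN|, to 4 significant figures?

40.77

D is at the origin; DJ is horizontal with |DJ| = 30.0 and J on the +x side, so J = (30.00, 0.000). A1 meets DJ tangentially, so MJ is at right angles to DJ, so M = J + (0, 9.9) = (30.00, 9.900). On A1, J sits at bearing -90° from M; a 143° counterclockwise sweep puts A at bearing 53°, so A = M + 9.9·(cos 53°, sin 53°) = (35.96, 17.81). Tangency of A1 to AN means the radius MA is perpendicular to AN, so AN runs along (−sin 53°, cos 53°); with |AN| = 37.4, N = (6.089, 40.31). Then |DN| = |N − D| = 40.77.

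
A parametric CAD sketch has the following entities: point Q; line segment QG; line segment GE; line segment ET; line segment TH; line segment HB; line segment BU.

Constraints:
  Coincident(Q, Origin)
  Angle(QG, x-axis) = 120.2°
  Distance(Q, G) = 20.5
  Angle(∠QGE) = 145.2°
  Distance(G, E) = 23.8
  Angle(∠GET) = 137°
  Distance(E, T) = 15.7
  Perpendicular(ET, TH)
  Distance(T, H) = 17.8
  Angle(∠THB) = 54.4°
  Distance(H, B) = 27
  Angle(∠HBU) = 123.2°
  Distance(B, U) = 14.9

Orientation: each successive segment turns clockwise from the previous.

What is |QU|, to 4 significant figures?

51.65

Q is at the origin; QG runs at 120.2° with length 20.5, so G = (-10.31, 17.72). ∠QGE = 145.2° gives GE at 85.40° from the x-axis; with |GE| = 23.8, E = (-8.403, 41.44). ∠GET = 137.0° gives ET at 42.40° from the x-axis; with |ET| = 15.7, T = (3.191, 52.03). ET is perpendicular to TH, so TH runs at -47.60°; with |TH| = 17.8, H = (15.19, 38.88). ∠THB = 54.4° gives HB at -173.2° from the x-axis; with |HB| = 27.0, B = (-11.62, 35.69). ∠HBU = 123.2° gives BU at 130.0° from the x-axis; with |BU| = 14.9, U = (-21.19, 47.10). Then |QU| = |U − Q| = 51.65.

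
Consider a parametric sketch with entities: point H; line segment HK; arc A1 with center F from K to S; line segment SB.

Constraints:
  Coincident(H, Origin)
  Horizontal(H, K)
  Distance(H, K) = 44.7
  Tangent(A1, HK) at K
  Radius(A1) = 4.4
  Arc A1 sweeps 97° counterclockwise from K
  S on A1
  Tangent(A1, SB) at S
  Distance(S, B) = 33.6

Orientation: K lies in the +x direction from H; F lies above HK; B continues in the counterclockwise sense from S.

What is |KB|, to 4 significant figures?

38.29

On A1, K sits at bearing -90° from F; a 97° counterclockwise sweep puts S at bearing 7°, so S = F + 4.4·(cos 7°, sin 7°) = (49.07, 4.936). A1 meets SB tangentially, so FS is at right angles to SB, so SB runs along (−sin 7°, cos 7°); with |SB| = 33.6, B = (44.97, 38.29). Then |KB| = |B − K| = 38.29.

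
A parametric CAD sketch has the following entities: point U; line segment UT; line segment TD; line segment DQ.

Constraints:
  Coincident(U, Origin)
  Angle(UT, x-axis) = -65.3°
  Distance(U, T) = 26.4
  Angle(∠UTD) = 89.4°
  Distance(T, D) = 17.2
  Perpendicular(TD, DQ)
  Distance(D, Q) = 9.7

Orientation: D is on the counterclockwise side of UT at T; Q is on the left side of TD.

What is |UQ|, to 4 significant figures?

23.77

∠UTD = 89.4°, so TD runs at -65.3° + (180° − 89.4°) = 25.30° from the x-axis; with |TD| = 17.2, D = T + 17.2·(cos 25.30°, sin 25.30°) = (26.58, -16.63). TD ⟂ DQ; with |DQ| = 9.7 on the left of TD, Q = D + 9.7·(-0.4274, 0.9041) = (22.44, -7.864). Then |UQ| = |Q − U| = 23.77.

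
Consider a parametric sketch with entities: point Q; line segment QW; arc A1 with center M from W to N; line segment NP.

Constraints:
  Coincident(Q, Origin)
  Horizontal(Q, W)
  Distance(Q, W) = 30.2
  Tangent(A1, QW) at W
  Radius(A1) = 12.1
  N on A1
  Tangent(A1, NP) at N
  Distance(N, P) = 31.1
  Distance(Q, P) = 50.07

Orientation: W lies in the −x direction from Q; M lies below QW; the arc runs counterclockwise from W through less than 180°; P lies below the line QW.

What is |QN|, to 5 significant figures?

44.428

Checks: |MN| = 12.10 ✓; ∠(MN, NP) = 90.00° ✓; |NP| = 31.10 ✓; |QP| = 50.07 ✓.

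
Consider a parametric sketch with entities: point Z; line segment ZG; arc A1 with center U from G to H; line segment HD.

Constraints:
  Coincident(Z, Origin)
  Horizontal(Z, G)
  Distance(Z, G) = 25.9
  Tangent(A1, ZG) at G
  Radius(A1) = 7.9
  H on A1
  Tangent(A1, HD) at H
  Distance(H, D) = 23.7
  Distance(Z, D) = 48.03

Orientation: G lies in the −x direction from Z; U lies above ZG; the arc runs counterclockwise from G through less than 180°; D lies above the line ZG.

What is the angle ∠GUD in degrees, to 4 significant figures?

152.4°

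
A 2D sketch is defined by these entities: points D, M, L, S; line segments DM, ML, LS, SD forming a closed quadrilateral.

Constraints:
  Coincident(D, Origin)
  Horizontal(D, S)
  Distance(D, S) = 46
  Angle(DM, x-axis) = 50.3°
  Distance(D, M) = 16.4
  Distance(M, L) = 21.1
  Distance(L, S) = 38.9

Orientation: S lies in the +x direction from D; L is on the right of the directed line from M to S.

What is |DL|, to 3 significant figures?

11.6

Checks: |ML| = 21.10 ✓; |LS| = 38.90 ✓.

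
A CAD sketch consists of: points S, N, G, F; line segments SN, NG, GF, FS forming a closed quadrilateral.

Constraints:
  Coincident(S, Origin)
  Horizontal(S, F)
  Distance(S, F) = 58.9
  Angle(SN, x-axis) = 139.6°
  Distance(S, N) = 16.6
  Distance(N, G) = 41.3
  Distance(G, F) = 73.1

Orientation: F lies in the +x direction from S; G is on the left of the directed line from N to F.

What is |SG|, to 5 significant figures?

48.656

S is at the origin; S and F share the same y with |SF| = 58.9 and F in +x, so F = (58.9, 0). SN runs at 139.6° with |SN| = 16.6, so N = (-12.642, 10.759). G is determined by |NG| = 41.3 and |GF| = 73.1 together: it lies at the intersection of circle(N, 41.3) and circle(F, 73.1). With |NF| = 72.346, the foot of the radical line on NF is 11.030 from N and the perpendicular offset is √(41.3² − 11.030²) = 39.800. Taking the left-of-NF solution: G = (4.1850, 48.476).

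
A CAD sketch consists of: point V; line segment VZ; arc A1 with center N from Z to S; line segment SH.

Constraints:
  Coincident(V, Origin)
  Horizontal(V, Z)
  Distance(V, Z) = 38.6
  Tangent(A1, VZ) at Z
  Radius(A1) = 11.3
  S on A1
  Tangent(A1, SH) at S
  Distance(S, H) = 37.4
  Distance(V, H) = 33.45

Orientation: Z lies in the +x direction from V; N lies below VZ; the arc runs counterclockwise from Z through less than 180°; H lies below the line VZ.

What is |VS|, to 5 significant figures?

30.175

V is at the origin; V and Z share the same y with |VZ| = 38.6 and Z on the +x side, so Z = (38.600, 0.0000). Since A1 is tangent to VZ there, NZ ⟂ VZ, so N = Z + (0, -11.3) = (38.600, -11.300). Since NS ⟂ SH (tangency), |NH| = √(11.3² + 37.4²) = 39.070 regardless of where S sits on A1. So H lies on both circle(V, 33.45) and circle(N, 39.070); the below-VZ intersection is H = (6.0437, -32.899). S is the foot of the tangent from H: S = (29.896, -4.0931).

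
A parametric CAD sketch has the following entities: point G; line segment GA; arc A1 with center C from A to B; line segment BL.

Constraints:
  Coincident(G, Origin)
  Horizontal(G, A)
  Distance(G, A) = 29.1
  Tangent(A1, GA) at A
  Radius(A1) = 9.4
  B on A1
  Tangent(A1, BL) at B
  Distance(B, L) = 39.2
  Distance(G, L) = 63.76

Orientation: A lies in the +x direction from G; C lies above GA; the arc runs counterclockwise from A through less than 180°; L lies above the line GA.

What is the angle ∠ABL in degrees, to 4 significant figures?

138.1°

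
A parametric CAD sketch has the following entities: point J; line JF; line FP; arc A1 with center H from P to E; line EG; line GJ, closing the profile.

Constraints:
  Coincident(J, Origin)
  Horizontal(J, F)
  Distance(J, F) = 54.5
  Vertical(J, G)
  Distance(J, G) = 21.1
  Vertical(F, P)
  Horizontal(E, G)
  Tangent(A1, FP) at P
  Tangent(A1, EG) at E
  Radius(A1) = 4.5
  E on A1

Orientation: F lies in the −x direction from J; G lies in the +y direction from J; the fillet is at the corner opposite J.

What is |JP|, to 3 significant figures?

57.0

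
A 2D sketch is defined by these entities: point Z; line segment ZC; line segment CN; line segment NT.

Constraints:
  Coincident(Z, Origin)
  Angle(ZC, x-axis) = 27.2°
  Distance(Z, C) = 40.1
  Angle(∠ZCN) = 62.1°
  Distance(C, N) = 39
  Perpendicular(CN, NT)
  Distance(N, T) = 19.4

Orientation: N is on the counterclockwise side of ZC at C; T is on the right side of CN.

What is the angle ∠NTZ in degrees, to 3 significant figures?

20.3°

∠ZCN = 62.1°, so CN runs at 27.2° + (180° − 62.1°) = 145° from the x-axis; with |CN| = 39.0, N = C + 39.0·(cos 145°, sin 145°) = (3.68, 40.6). CN is perpendicular to NT; with |NT| = 19.4 on the right of CN, T = N + 19.4·(0.572, 0.820) = (14.8, 56.6). Then cos ∠NTZ = TN·TZ / (|TN||TZ|), giving 20.3°.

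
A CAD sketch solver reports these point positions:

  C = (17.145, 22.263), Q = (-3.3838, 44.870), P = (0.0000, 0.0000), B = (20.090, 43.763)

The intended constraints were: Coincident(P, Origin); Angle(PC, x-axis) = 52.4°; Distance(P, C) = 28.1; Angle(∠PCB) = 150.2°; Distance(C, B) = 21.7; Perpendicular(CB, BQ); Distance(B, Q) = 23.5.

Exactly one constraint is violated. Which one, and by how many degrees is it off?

Perpendicular(CB, BQ) — off by 5.10°.

P = (0.00, 0.00) ✓; PC at 52.40° ✓; |PC| = 28.10 ✓; ∠PCB = 150.2° ✓; |CB| = 21.70 ✓; ∠(CB, BQ) = 95.10° ✗; |BQ| = 23.50 ✓.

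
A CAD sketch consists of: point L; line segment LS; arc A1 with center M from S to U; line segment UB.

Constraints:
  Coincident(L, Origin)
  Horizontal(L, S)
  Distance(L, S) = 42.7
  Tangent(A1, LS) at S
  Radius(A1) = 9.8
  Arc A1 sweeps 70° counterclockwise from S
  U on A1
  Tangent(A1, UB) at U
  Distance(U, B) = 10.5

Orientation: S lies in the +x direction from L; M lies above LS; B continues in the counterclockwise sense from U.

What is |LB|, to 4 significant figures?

57.85

L is at the origin; L and S share the same y with |LS| = 42.7 and S on the +x side, so S = (42.70, 0.000). Since A1 is tangent to LS there, MS ⟂ LS, so M = S + (0, 9.8) = (42.70, 9.800). On A1, S sits at bearing -90° from M; a 70° counterclockwise sweep puts U at bearing -20°, so U = M + 9.8·(cos -20°, sin -20°) = (51.91, 6.448). A1 meets UB tangentially, so MU is at right angles to UB, so UB runs along (−sin -20°, cos -20°); with |UB| = 10.5, B = (55.50, 16.31). Then |LB| = |B − L| = 57.85.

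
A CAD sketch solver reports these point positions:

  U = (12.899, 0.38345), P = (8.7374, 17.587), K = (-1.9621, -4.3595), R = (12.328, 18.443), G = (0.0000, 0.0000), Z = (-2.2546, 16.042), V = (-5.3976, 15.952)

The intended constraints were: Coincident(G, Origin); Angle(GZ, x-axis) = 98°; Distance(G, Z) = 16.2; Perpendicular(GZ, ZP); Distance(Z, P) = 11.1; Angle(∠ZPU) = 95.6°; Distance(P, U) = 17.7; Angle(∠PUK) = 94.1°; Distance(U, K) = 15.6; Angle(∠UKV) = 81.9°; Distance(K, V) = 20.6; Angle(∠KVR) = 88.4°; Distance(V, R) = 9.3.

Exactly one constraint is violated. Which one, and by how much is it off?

Distance(V, R) = 9.3 — off by 8.60.

G = (0.00, 0.00) ✓; GZ at 98.00° ✓; |GZ| = 16.20 ✓; ∠(GZ, ZP) = 90.00° ✓; |ZP| = 11.10 ✓; ∠ZPU = 95.60° ✓; |PU| = 17.70 ✓; ∠PUK = 94.10° ✓; |UK| = 15.60 ✓; ∠UKV = 81.90° ✓; |KV| = 20.60 ✓; ∠KVR = 88.40° ✓; |VR| = 17.90 ✗.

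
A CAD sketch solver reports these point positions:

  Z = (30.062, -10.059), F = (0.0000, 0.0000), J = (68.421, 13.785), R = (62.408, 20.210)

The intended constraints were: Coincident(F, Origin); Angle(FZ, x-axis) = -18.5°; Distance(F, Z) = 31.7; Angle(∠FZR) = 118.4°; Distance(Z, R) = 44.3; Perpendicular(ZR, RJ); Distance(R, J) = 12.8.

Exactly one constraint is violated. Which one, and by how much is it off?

Distance(R, J) = 12.8 — off by 4.00.

F = (0.00, 0.00) ✓; FZ at -18.50° ✓; |FZ| = 31.70 ✓; ∠FZR = 118.4° ✓; |ZR| = 44.30 ✓; ∠(ZR, RJ) = 90.00° ✓; |RJ| = 8.800 ✗.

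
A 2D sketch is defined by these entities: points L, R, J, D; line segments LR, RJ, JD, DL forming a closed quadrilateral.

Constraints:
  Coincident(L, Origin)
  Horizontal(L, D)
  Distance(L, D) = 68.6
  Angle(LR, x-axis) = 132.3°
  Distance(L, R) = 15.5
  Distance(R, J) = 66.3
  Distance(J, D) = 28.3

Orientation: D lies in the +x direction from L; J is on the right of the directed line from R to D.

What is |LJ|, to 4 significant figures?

51.98

Checks: |RJ| = 66.30 ✓; |JD| = 28.30 ✓.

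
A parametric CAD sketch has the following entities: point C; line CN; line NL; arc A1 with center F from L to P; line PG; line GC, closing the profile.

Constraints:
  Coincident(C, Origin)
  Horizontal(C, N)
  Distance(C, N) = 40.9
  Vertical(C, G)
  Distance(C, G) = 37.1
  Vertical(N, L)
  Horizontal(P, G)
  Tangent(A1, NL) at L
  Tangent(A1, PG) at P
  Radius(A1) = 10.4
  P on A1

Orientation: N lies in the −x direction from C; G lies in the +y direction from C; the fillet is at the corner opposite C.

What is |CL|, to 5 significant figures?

48.844

C is at the origin; C and N share the same y with |CN| = 40.9 and N on the −x side, so N = (-40.900, 0.0000). CG is vertical with |CG| = 37.1 and G on the +y side, so G = (0.0000, 37.100). The virtual corner opposite C is at (-40.900, 37.100). The tangent condition forces FL to be normal to NL and tangency of A1 to PG means the radius FP is perpendicular to PG, with radius 10.4, so the center F sits 10.4 in from both sides at F = (-30.500, 26.700). That places the tangent points at L = (-40.900, 26.700) on NL and P = (-30.500, 37.100) on PG. Then |CL| = |L − C| = 48.844.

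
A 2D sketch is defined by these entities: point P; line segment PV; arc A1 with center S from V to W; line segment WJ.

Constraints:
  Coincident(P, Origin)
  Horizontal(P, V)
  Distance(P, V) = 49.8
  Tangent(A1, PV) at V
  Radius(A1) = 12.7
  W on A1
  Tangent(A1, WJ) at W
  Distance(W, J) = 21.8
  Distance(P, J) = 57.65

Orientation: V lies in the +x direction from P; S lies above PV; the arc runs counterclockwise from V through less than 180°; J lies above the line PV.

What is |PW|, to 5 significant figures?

62.785

Checks: |SW| = 12.70 ✓; ∠(SW, WJ) = 90.00° ✓; |WJ| = 21.80 ✓; |PJ| = 57.65 ✓.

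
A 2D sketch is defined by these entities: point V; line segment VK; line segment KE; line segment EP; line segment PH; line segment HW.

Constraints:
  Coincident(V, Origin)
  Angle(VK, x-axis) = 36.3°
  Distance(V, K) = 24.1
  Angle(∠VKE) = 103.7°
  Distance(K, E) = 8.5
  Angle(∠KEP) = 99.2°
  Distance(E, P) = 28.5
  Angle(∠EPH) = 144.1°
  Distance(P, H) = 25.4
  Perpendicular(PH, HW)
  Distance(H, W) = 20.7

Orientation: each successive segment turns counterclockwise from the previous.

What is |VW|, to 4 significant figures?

21.26

V is at the origin; VK runs at 36.3° with length 24.1, so K = (19.42, 14.27). ∠VKE = 103.7° gives KE at 112.6° from the x-axis; with |KE| = 8.5, E = (16.16, 22.11). ∠KEP = 99.2° gives EP at -166.6° from the x-axis; with |EP| = 28.5, P = (-11.57, 15.51). ∠EPH = 144.1° gives PH at -130.7° from the x-axis; with |PH| = 25.4, H = (-28.13, -3.747). PH is perpendicular to HW, so HW runs at -40.70°; with |HW| = 20.7, W = (-12.44, -17.25). Then |VW| = |W − V| = 21.26.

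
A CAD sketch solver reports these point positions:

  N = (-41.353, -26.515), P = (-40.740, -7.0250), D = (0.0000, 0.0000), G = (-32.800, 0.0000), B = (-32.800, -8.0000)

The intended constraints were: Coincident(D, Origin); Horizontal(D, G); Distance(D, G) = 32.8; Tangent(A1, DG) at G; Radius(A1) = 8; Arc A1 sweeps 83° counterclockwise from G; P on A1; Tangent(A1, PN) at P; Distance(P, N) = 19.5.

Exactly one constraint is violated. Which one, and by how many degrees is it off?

Tangent(A1, PN) at P — off by 5.20°.

D = (0.00, 0.00) ✓; D.y = 0.00, G.y = 0.00 ✓; |DG| = 32.80 ✓; ∠(BG, GD) = 90.00° ✓; |BG| = 8.000 ✓; bearing(B→P) − bearing(B→G) = 83.00° ✓; |BP| = 8.000 ✓; ∠(BP, PN) = 84.80° ✗; |PN| = 19.50 ✓.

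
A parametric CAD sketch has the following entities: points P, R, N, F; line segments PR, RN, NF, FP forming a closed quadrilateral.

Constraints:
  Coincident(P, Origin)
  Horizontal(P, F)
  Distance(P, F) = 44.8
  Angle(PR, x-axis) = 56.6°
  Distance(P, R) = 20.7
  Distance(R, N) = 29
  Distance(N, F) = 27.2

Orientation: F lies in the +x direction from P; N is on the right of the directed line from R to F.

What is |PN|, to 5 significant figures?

22.332

P is at the origin; P and F share the same y with |PF| = 44.8 and F in +x, so F = (44.8, 0). PR runs at 56.6° with |PR| = 20.7, so R = (11.395, 17.281). N is determined by |RN| = 29.0 and |NF| = 27.2 together: it lies at the intersection of circle(R, 29.0) and circle(F, 27.2). With |RF| = 37.610, the foot of the radical line on RF is 20.150 from R and the perpendicular offset is √(29.0² − 20.150²) = 20.856. Taking the right-of-RF solution: N = (19.709, -10.501).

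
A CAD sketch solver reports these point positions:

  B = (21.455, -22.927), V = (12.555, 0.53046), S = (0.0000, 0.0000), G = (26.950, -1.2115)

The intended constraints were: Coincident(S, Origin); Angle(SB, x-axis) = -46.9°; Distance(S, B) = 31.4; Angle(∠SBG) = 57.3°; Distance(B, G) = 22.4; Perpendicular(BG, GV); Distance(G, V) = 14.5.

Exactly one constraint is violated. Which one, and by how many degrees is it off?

Perpendicular(BG, GV) — off by 7.30°.

S = (0.00, 0.00) ✓; SB at -46.90° ✓; |SB| = 31.40 ✓; ∠SBG = 57.30° ✓; |BG| = 22.40 ✓; ∠(BG, GV) = 97.30° ✗; |GV| = 14.50 ✓.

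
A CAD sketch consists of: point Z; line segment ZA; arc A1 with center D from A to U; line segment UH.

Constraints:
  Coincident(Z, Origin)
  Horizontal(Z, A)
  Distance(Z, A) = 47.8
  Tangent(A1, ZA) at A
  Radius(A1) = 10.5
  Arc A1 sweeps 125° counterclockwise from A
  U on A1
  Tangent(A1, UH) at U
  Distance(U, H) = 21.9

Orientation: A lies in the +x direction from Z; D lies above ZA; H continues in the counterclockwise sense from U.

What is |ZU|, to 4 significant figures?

58.77

Z is at the origin; ZA is horizontal with |ZA| = 47.8 and A on the +x side, so A = (47.80, 0.000). A1 meets ZA tangentially, so DA is at right angles to ZA, so D = A + (0, 10.5) = (47.80, 10.50). On A1, A sits at bearing -90° from D; a 125° counterclockwise sweep puts U at bearing 35°, so U = D + 10.5·(cos 35°, sin 35°) = (56.40, 16.52). Then |ZU| = |U − Z| = 58.77.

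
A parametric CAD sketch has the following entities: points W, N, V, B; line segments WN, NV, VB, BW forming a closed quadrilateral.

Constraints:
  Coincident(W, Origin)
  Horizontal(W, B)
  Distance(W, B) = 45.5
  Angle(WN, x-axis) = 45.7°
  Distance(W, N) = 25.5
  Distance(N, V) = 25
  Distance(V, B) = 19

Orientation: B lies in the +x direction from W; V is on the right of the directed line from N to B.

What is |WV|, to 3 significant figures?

27.6

Checks: |NV| = 25.00 ✓; |VB| = 19.00 ✓.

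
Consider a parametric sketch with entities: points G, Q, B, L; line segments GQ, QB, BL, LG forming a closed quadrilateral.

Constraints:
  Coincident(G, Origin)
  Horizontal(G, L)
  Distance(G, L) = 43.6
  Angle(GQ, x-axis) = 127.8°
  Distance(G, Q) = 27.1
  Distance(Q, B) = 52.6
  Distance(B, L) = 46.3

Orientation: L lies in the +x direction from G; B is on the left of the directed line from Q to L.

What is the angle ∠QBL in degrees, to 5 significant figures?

80.228°

Checks: |QB| = 52.60 ✓; |BL| = 46.30 ✓.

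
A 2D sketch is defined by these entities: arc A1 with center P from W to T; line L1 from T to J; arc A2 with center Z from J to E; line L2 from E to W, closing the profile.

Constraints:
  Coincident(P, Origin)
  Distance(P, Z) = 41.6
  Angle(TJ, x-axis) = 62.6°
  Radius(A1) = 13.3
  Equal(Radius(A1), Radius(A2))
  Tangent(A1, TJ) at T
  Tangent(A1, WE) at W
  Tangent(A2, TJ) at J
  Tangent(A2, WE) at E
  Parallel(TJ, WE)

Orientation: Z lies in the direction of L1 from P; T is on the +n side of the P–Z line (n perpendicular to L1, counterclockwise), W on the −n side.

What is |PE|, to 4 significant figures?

43.67

The slot axis is L1's direction at 62.6°, so u = (cos 62.6°, sin 62.6°) = (0.4602, 0.8878) and n = (−sin 62.6°, cos 62.6°) = (-0.8878, 0.4602). P is at the origin and Z lies 41.6 along u from P, so Z = 41.6·u = (19.14, 36.93). Tangency of A1 to both parallel lines with radius 13.3 puts T and W at P ± 13.3·n: T = (-11.81, 6.121), W = (11.81, -6.121). Equal radii place J and E the same way about Z: J = Z + 13.3·n = (7.336, 43.05), E = Z − 13.3·n = (30.95, 30.81). Then |PE| = |E − P| = 43.67.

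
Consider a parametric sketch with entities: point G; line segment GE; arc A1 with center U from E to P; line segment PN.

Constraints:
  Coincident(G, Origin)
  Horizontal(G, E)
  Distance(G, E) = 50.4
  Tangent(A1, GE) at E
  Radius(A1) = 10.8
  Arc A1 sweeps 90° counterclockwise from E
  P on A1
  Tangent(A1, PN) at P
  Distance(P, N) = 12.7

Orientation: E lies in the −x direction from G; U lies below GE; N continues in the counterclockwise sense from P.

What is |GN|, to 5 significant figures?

65.557

G is at the origin; GE is horizontal with |GE| = 50.4 and E on the −x side, so E = (-50.400, 0.0000). A1 meets GE tangentially, so UE is at right angles to GE, so U = E + (0, -10.8) = (-50.400, -10.800). On A1, E sits at bearing 90° from U; a 90° counterclockwise sweep puts P at bearing 180°, so P = U + 10.8·(cos 180°, sin 180°) = (-61.200, -10.800). A1 meets PN tangentially, so UP is at right angles to PN, so PN runs along (−sin 180°, cos 180°); with |PN| = 12.7, N = (-61.200, -23.500). Then |GN| = |N − G| = 65.557.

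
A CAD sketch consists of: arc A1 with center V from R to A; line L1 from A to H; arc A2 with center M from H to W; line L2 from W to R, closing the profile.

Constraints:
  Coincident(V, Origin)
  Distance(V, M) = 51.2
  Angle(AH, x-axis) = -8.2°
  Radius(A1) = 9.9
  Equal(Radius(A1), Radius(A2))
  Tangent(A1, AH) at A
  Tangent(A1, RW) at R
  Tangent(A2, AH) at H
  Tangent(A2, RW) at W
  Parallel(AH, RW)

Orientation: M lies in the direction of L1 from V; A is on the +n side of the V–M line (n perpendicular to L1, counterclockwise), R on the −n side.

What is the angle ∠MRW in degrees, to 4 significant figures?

10.94°

The slot axis is L1's direction at -8.2°, so u = (cos -8.2°, sin -8.2°) = (0.9898, -0.1426) and n = (−sin -8.2°, cos -8.2°) = (0.1426, 0.9898). V is at the origin and M lies 51.2 along u from V, so M = 51.2·u = (50.68, -7.303). Tangency of A1 to both parallel lines with radius 9.9 puts A and R at V ± 9.9·n: A = (1.412, 9.799), R = (-1.412, -9.799). Equal radii place H and W the same way about M: H = M + 9.9·n = (52.09, 2.496), W = M − 9.9·n = (49.26, -17.10). Then cos ∠MRW = RM·RW / (|RM||RW|), giving 10.94°.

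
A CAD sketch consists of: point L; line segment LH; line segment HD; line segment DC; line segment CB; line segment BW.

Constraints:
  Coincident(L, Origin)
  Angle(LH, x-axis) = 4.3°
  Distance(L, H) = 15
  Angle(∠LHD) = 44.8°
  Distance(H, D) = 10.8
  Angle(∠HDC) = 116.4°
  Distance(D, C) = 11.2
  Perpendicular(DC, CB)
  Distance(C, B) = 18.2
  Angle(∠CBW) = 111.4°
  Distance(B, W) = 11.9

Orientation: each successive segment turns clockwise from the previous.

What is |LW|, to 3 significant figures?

20.0

L is at the origin; LH runs at 4.3° with length 15.0, so H = (15.0, 1.12). ∠LHD = 44.8° gives HD at -131° from the x-axis; with |HD| = 10.8, D = (7.89, -7.04). ∠HDC = 116.4° gives DC at 166° from the x-axis; with |DC| = 11.2, C = (-2.96, -4.23). The perpendicularity gives CB at right angles to DC, so CB runs at 75.5°; with |CB| = 18.2, B = (1.60, 13.4). ∠CBW = 111.4° gives BW at 6.90° from the x-axis; with |BW| = 11.9, W = (13.4, 14.8). Then |LW| = |W − L| = 20.0.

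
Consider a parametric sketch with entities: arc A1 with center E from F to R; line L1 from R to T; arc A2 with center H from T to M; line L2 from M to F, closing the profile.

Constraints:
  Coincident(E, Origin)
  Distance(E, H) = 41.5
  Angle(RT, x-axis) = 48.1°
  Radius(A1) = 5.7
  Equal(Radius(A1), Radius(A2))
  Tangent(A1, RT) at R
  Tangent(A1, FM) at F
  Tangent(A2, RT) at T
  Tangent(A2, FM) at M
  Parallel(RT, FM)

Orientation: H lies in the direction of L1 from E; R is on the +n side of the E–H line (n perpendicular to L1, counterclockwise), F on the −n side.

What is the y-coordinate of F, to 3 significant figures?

-3.81

E is at the origin and H lies 41.5 along u from E, so H = 41.5·u = (27.7, 30.9). Tangency of A1 to both parallel lines with radius 5.7 puts R and F at E ± 5.7·n: R = (-4.24, 3.81), F = (4.24, -3.81). So F.y = -3.81.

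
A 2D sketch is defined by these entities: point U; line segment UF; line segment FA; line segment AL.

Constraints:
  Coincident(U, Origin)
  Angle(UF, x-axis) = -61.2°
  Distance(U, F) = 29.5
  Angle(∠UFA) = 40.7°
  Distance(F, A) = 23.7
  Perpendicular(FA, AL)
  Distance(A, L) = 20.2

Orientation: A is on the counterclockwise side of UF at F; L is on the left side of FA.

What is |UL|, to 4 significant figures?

1.646

U is at the origin; UF runs at -61.2° with length 29.5, so F = 29.5·(cos -61.2°, sin -61.2°) = (14.21, -25.85). ∠UFA = 40.7°, so FA runs at -61.2° + (180° − 40.7°) = 78.10° from the x-axis; with |FA| = 23.7, A = F + 23.7·(cos 78.10°, sin 78.10°) = (19.10, -2.660). FA is perpendicular to AL; with |AL| = 20.2 on the left of FA, L = A + 20.2·(-0.9785, 0.2062) = (-0.6671, 1.505). Then |UL| = |L − U| = 1.646.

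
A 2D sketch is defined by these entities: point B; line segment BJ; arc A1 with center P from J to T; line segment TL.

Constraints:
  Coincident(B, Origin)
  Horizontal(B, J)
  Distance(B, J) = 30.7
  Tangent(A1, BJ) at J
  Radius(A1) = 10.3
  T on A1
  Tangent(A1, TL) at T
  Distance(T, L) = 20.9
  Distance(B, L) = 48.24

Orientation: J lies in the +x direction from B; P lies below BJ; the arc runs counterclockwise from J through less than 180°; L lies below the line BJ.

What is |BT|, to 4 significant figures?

27.86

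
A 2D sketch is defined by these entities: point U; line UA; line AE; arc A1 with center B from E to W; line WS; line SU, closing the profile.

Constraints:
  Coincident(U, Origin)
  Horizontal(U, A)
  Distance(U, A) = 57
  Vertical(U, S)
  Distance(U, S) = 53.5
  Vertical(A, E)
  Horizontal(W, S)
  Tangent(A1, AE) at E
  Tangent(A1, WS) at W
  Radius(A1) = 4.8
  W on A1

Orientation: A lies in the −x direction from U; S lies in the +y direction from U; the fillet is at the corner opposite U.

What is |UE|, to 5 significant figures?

74.971

U is at the origin; U and A share the same y with |UA| = 57.0 and A on the −x side, so A = (-57.000, 0.0000). US is vertical with |US| = 53.5 and S on the +y side, so S = (0.0000, 53.500). The virtual corner opposite U is at (-57.000, 53.500). The tangent condition forces BE to be normal to AE and tangency of A1 to WS means the radius BW is perpendicular to WS, with radius 4.8, so the center B sits 4.8 in from both sides at B = (-52.200, 48.700). That places the tangent points at E = (-57.000, 48.700) on AE and W = (-52.200, 53.500) on WS. Then |UE| = |E − U| = 74.971.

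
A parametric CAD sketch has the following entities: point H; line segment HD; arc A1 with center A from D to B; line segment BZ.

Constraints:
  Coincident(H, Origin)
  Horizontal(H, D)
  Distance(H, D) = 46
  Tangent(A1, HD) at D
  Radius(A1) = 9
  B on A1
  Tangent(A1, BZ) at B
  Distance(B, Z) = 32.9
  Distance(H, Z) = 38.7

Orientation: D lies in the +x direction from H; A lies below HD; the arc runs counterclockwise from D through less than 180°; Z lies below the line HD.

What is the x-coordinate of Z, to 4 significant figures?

21.18

Checks: |AB| = 9.000 ✓; ∠(AB, BZ) = 90.00° ✓; |BZ| = 32.90 ✓; |HZ| = 38.70 ✓.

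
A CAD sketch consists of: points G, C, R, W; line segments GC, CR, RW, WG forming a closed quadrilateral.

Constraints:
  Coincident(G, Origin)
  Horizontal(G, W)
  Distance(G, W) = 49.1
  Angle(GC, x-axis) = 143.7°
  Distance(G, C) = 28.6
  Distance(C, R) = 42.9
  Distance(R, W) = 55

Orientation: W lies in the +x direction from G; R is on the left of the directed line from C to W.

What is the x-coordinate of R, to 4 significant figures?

12.45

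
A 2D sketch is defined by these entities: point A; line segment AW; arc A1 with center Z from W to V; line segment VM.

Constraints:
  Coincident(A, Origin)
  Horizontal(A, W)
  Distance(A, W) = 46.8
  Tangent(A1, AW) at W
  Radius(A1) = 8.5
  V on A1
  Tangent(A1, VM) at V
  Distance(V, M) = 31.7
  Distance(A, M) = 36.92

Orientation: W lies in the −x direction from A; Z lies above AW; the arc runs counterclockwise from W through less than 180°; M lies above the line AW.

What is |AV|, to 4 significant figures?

39.97

Checks: |ZV| = 8.500 ✓; ∠(ZV, VM) = 90.00° ✓; |VM| = 31.70 ✓; |AM| = 36.92 ✓.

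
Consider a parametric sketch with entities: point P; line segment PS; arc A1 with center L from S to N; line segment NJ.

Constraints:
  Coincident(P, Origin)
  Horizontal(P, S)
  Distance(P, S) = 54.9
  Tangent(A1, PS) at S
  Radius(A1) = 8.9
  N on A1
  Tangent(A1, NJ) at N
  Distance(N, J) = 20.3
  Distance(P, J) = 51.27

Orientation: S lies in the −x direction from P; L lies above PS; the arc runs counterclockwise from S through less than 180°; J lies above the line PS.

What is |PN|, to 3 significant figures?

46.7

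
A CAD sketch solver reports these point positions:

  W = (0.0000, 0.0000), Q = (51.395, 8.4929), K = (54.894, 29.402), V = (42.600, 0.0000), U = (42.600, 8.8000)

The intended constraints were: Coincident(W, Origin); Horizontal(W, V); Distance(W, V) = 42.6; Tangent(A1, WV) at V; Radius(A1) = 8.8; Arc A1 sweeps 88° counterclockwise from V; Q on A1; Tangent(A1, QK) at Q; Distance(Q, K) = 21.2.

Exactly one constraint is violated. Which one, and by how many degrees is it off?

Tangent(A1, QK) at Q — off by 7.50°.

W = (0.00, 0.00) ✓; W.y = 0.00, V.y = 0.00 ✓; |WV| = 42.60 ✓; ∠(UV, VW) = 90.00° ✓; |UV| = 8.800 ✓; bearing(U→Q) − bearing(U→V) = 88.00° ✓; |UQ| = 8.800 ✓; ∠(UQ, QK) = 97.50° ✗; |QK| = 21.20 ✓.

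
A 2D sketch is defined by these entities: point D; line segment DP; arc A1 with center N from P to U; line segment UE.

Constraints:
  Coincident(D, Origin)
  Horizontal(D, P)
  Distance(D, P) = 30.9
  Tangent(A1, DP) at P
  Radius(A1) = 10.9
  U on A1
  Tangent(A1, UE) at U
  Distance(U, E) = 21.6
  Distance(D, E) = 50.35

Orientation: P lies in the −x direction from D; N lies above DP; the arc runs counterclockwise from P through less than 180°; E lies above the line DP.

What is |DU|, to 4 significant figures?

28.96

D is at the origin; DP is horizontal with |DP| = 30.9 and P on the −x side, so P = (-30.90, 0.000). Tangency of A1 to DP means the radius NP is perpendicular to DP, so N = P + (0, 10.9) = (-30.90, 10.90). Since NU ⟂ UE (tangency), |NE| = √(10.9² + 21.6²) = 24.19 regardless of where U sits on A1. So E lies on both circle(D, 50.35) and circle(N, 24.19); the above-DP intersection is E = (-36.80, 34.36). U is the foot of the tangent from E: U = (-22.66, 18.04).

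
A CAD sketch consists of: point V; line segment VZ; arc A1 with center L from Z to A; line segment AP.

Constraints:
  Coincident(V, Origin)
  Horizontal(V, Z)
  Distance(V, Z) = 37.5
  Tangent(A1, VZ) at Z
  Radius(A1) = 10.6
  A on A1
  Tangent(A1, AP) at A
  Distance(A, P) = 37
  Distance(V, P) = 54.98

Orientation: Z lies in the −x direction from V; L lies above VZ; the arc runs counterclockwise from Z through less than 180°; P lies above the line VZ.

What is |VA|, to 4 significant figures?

28.96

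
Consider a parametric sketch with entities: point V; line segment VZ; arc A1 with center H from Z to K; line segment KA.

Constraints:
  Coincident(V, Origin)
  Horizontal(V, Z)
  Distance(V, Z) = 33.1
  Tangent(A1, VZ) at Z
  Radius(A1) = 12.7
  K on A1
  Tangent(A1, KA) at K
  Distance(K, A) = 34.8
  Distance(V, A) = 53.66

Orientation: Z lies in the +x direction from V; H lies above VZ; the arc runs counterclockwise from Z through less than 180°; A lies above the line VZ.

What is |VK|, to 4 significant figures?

47.85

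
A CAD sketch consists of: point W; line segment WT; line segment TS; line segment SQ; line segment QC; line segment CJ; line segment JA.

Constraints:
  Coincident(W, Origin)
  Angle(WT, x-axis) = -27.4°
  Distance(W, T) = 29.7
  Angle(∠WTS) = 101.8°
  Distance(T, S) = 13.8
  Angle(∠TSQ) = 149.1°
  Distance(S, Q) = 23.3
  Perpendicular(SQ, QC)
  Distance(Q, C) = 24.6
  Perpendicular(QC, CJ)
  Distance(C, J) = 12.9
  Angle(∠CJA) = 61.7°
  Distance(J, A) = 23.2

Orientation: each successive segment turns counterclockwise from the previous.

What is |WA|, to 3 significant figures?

38.9

QC is perpendicular to CJ, so CJ runs at -98.3°; with |CJ| = 12.9, J = (12.2, 10.9). ∠CJA = 61.7° gives JA at 20.0° from the x-axis; with |JA| = 23.2, A = (34.0, 18.8). Then |WA| = |A − W| = 38.9.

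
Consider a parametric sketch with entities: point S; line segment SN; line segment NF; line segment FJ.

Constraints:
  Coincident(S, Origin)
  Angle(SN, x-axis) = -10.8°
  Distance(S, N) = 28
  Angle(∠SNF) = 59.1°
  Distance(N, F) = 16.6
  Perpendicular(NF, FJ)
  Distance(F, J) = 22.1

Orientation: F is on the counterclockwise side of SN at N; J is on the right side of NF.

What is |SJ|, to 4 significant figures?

46.18

S is at the origin; SN runs at -10.8° with length 28.0, so N = 28.0·(cos -10.8°, sin -10.8°) = (27.50, -5.247). ∠SNF = 59.1°, so NF runs at -10.8° + (180° − 59.1°) = 110.1° from the x-axis; with |NF| = 16.6, F = N + 16.6·(cos 110.1°, sin 110.1°) = (21.80, 10.34). NF is perpendicular to FJ; with |FJ| = 22.1 on the right of NF, J = F + 22.1·(0.9391, 0.3437) = (42.55, 17.94). Then |SJ| = |J − S| = 46.18.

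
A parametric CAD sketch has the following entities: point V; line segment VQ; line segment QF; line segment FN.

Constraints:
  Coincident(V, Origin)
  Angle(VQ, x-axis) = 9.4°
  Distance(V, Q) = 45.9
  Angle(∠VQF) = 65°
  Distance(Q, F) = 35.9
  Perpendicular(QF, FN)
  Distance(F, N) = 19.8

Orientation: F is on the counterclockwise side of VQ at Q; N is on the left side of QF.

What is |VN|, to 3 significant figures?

27.3

V is at the origin; VQ runs at 9.4° with length 45.9, so Q = 45.9·(cos 9.4°, sin 9.4°) = (45.3, 7.50). ∠VQF = 65.0°, so QF runs at 9.4° + (180° − 65.0°) = 124° from the x-axis; with |QF| = 35.9, F = Q + 35.9·(cos 124°, sin 124°) = (25.0, 37.1). QF is perpendicular to FN; with |FN| = 19.8 on the left of QF, N = F + 19.8·(-0.825, -0.565) = (8.66, 25.9). Then |VN| = |N − V| = 27.3.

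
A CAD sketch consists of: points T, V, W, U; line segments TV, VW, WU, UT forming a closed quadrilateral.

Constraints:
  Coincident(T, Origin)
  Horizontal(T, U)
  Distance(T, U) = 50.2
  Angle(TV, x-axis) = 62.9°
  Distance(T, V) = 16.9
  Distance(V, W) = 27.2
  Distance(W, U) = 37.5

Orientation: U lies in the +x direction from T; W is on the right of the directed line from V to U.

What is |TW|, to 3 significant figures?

18.3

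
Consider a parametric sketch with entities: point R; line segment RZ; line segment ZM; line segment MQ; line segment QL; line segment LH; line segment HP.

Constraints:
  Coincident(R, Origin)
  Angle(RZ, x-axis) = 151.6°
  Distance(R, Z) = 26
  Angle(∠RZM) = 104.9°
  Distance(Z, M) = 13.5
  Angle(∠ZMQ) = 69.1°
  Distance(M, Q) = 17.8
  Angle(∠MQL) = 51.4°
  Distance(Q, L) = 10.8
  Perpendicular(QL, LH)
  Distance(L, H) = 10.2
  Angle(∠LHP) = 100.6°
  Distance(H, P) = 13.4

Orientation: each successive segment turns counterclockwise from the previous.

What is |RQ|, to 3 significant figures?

16.2

R is at the origin; RZ runs at 151.6° with length 26.0, so Z = (-22.9, 12.4). ∠RZM = 104.9° gives ZM at -133° from the x-axis; with |ZM| = 13.5, M = (-32.1, 2.54). ∠ZMQ = 69.1° gives MQ at -22.4° from the x-axis; with |MQ| = 17.8, Q = (-15.7, -4.24). Then |RQ| = |Q − R| = 16.2.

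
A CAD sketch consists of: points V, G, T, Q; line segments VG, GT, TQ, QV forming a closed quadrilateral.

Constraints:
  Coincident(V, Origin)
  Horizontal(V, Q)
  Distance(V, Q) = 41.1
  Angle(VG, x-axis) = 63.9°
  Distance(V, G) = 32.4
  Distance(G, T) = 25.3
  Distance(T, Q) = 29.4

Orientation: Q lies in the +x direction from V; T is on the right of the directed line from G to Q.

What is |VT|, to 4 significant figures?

12.58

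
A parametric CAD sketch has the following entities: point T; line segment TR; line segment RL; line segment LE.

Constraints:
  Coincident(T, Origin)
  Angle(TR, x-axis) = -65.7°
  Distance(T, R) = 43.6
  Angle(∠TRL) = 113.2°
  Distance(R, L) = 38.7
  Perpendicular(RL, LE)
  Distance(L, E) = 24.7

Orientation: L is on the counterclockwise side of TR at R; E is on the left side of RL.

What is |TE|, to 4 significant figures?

57.95

T is at the origin; TR runs at -65.7° with length 43.6, so R = 43.6·(cos -65.7°, sin -65.7°) = (17.94, -39.74). ∠TRL = 113.2°, so RL runs at -65.7° + (180° − 113.2°) = 1.100° from the x-axis; with |RL| = 38.7, L = R + 38.7·(cos 1.100°, sin 1.100°) = (56.63, -38.99). The perpendicularity gives LE at right angles to RL; with |LE| = 24.7 on the left of RL, E = L + 24.7·(-0.01920, 0.9998) = (56.16, -14.30). Then |TE| = |E − T| = 57.95.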